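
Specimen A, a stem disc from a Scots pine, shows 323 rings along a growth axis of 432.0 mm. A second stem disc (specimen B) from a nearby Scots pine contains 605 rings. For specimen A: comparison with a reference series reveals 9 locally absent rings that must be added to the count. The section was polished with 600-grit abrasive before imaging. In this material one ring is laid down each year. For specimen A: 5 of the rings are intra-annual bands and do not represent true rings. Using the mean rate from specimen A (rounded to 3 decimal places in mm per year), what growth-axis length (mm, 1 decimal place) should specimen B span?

Specimen A: after corrections the count is 323 − 5 + 9 = 327 rings.
A: Extension rate ≈ 432.0 / 327 = 1.321 mm per year.
B's length ≈ 1.321 × 605 = 799.2 mm.

799.2 mm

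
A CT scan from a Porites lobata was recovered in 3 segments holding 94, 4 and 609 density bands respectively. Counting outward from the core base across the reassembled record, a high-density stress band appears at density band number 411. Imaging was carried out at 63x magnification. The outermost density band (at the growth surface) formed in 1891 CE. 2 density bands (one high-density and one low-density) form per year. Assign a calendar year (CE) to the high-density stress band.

1743 CE

Total density bands = 94 + 4 + 609 = 707.
707 − 411 = 296 density bands lie beyond the high-density stress band toward the growth surface.
296 density bands at 2 per year is 296 / 2 = 148 years.
The density band at the growth surface is 1891 CE, so the high-density stress band dates to 1891 − 148 = 1743 CE.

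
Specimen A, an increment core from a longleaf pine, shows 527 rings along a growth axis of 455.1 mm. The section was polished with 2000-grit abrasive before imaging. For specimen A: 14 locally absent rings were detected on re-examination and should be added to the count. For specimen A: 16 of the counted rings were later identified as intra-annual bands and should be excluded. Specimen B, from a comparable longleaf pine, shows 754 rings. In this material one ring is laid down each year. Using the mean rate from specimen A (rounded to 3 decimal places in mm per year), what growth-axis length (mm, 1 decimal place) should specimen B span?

Specimen A: after corrections the count is 527 − 16 + 14 = 525 rings.
A: Extension rate ≈ 455.1 / 525 = 0.867 mm/yr.
For B, 0.867 mm/year × 754 years = 653.7 mm.

653.7 mm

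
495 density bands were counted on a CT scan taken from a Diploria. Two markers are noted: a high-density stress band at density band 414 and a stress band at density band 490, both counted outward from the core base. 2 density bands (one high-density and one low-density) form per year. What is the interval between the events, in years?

38 years

Separation: 490 − 414 = 76 density bands.
76 density bands at 2 per year is 76 / 2 = 38 years.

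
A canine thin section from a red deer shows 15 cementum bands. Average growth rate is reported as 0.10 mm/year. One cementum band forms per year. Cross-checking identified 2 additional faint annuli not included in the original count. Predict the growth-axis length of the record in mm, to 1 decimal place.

Correcting the raw count gives 15 + 2 = 17 true cementum bands.
17 years at 0.10 mm/year gives 0.10 × 17 = 1.7 mm.

1.7 mm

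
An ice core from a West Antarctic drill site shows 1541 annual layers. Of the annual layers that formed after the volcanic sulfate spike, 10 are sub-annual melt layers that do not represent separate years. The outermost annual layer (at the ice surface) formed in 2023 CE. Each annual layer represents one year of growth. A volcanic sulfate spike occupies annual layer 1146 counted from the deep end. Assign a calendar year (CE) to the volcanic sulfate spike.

The volcanic sulfate spike sits at annual layer 1146 from the deep end, so 1541 − 1146 = 395 annual layers formed after it.
Excluding 10 false annual layers: 395 − 10 = 385.
Counting back 385 years from 2023 CE places the volcanic sulfate spike in 2023 − 385 = 1638 CE.

1638 CE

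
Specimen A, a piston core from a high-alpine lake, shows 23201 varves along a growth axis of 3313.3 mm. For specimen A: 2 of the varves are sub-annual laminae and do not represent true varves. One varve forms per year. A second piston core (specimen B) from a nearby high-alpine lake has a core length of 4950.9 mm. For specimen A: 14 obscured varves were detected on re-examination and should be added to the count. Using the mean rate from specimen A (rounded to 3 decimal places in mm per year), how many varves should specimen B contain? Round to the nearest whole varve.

34622 varves

Specimen A: true varve count = 23201 − 2 + 14 = 23213.
A: Mean rate = 3313.3 mm / 23213 years ≈ 0.143 mm/yr.
B spans 4950.9 / 0.143 = 34621.68 years ≈ 34622 varves.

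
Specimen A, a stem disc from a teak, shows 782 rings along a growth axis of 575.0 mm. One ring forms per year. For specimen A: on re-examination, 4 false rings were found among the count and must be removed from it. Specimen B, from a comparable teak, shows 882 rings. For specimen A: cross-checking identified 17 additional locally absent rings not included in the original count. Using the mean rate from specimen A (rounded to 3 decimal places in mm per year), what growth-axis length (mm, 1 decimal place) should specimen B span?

Specimen A: true ring count = 782 − 4 + 17 = 795.
A: Mean rate = 575.0 mm / 795 years ≈ 0.723 mm/year.
For B, 0.723 mm/year × 882 years = 637.7 mm.

637.7 mm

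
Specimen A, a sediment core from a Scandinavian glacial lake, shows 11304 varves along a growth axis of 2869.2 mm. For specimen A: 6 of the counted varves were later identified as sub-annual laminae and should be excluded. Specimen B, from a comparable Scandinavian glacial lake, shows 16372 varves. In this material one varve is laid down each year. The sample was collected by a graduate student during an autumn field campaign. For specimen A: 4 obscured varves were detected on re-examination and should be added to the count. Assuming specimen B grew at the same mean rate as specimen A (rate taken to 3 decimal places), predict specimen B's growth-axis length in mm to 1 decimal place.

4158.5 mm

Specimen A: correcting the raw count gives 11304 − 6 + 4 = 11302 true varves.
A: Mean rate = 2869.2 mm / 11302 years ≈ 0.254 mm per year.
Length of B = 0.254 × 16372 = 4158.5 mm.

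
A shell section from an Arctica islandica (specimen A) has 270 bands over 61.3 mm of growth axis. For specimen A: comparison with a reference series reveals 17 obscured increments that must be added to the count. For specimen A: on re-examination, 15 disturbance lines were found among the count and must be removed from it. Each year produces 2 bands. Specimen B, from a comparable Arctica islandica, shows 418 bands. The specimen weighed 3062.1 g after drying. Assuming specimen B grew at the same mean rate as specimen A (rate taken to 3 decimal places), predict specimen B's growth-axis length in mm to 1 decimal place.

94.3 mm

Specimen A: adjusted count: 270 − 15 + 17 = 272 bands.
Specimen A: 272 bands at 2 per year is 272 / 2 = 136 years.
A: 61.3 mm over 136 years gives 61.3 / 136 ≈ 0.451 mm per year.
Specimen B: with 2 bands per year, 418 / 2 = 209 years. For B, 0.451 mm/year × 209 years = 94.3 mm.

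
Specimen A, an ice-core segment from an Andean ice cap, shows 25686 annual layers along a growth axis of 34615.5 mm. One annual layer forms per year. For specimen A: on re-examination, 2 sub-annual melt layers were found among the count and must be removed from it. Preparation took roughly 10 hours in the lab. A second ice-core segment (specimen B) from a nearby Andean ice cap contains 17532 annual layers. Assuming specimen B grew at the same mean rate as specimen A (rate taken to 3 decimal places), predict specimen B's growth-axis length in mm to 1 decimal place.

23633.1 mm

Specimen A: true annual layer count = 25686 − 2 = 25684.
A: Mean rate = 34615.5 mm / 25684 years ≈ 1.348 mm/year.
Length of B = 1.348 × 17532 = 23633.1 mm.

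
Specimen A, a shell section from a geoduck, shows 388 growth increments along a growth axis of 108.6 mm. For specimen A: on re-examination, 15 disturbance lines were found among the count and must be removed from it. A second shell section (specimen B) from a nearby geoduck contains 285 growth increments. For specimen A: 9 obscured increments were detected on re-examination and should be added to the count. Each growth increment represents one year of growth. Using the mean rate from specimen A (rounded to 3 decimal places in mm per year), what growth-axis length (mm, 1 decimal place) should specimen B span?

Specimen A: adjusted count: 388 − 15 + 9 = 382 growth increments.
A: 108.6 mm over 382 years gives 108.6 / 382 ≈ 0.284 mm per year.
Length of B = 0.284 × 285 = 80.9 mm.

80.9 mm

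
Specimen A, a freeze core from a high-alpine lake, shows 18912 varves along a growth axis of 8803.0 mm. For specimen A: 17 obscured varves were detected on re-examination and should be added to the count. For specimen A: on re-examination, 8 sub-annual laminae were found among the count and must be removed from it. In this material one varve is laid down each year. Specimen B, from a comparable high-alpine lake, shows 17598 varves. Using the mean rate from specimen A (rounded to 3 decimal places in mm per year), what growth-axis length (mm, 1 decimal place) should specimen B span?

8183.1 mm

Specimen A: adjusted count: 18912 − 8 + 17 = 18921 varves.
A: 8803.0 mm over 18921 years gives 8803.0 / 18921 ≈ 0.465 mm/year.
For B, 0.465 mm/year × 17598 years = 8183.1 mm.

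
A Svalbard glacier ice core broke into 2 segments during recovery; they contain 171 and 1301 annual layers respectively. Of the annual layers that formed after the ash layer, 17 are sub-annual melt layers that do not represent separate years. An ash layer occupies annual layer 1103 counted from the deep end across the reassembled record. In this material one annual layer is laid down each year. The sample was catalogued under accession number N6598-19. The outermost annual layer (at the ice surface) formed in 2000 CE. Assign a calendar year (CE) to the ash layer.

Total annual layers = 171 + 1301 = 1472.
Between annual layer 1103 and the ice surface there are 1472 − 1103 = 369 annual layers.
Removing the 17 false annual layers leaves 369 − 17 = 352 true annual layers beyond the ash layer.
Counting back 352 years from 2000 CE places the ash layer in 2000 − 352 = 1648 CE.

1648 CE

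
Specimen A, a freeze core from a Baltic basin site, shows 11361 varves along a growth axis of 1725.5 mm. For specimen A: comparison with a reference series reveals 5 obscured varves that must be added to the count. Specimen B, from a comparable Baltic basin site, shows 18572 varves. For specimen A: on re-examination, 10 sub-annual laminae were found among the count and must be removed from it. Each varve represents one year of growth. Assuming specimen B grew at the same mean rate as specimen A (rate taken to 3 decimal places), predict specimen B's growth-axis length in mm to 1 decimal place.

2822.9 mm

Specimen A: adjusted count: 11361 − 10 + 5 = 11356 varves.
A: 1725.5 mm over 11356 years gives 1725.5 / 11356 ≈ 0.152 mm per year.
For B, 0.152 mm/year × 18572 years = 2822.9 mm.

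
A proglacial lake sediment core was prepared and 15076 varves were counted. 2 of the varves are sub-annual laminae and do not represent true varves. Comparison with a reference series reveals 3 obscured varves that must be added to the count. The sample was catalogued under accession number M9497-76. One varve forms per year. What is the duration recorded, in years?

15077 years

Adjusted count: 15076 − 2 + 3 = 15077 varves.
With a one-to-one varve periodicity this is 15077 years.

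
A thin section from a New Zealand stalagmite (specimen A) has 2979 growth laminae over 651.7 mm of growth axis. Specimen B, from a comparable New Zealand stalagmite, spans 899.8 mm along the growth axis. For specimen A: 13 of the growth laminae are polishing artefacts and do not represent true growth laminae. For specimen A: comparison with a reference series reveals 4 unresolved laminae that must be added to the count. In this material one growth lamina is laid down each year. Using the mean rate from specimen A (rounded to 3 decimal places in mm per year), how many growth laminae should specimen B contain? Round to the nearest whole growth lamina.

4109 growth laminae

Specimen A: adjusted count: 2979 − 13 + 4 = 2970 growth laminae.
A: 651.7 mm over 2970 years gives 651.7 / 2970 ≈ 0.219 mm/year.
B spans 899.8 / 0.219 = 4108.68 years ≈ 4109 growth laminae.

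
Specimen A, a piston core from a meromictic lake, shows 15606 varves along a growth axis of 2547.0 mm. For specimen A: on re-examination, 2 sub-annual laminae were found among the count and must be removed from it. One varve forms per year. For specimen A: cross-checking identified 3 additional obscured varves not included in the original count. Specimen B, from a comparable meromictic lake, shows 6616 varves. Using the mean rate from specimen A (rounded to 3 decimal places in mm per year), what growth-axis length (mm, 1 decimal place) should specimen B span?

1078.4 mm

Specimen A: true varve count = 15606 − 2 + 3 = 15607.
A: Mean rate = 2547.0 mm / 15607 years ≈ 0.163 mm/year.
Length of B = 0.163 × 6616 = 1078.4 mm.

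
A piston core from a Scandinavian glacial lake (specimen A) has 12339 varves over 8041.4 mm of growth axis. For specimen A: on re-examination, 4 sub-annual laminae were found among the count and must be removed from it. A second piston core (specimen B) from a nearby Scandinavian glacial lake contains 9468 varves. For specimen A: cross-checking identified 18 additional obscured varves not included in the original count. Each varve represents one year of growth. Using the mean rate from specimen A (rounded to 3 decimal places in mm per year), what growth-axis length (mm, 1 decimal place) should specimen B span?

6163.7 mm

Specimen A: adjusted count: 12339 − 4 + 18 = 12353 varves.
A: Extension rate ≈ 8041.4 / 12353 = 0.651 mm/year.
B's length ≈ 0.651 × 9468 = 6163.7 mm.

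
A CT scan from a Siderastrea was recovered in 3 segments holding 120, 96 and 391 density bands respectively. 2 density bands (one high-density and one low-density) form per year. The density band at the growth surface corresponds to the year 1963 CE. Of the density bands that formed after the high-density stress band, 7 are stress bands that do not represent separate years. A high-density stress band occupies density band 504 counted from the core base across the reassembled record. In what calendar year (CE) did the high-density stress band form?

Total density bands = 120 + 96 + 391 = 607.
607 − 504 = 103 density bands lie beyond the high-density stress band toward the growth surface.
103 − 7 false = 96 true density bands after the high-density stress band.
96 density bands at 2 per year is 96 / 2 = 48 years.
1963 − 48 = 1915 CE.

1915 CE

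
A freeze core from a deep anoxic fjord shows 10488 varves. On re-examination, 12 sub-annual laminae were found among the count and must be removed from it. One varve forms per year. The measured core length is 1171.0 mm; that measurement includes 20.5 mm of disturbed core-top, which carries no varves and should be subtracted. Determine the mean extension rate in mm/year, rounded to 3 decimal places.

0.110 mm/year

True varve count = 10488 − 12 = 10476.
The growth record spans 1171.0 − 20.5 = 1150.5 mm.
1150.5 mm over 10476 years gives 1150.5 / 10476 ≈ 0.110 mm/year.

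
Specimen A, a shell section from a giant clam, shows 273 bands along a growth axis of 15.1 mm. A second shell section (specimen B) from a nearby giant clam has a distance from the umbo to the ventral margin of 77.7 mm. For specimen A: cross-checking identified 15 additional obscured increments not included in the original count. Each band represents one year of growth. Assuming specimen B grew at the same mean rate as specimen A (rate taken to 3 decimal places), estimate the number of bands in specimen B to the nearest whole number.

1494 bands

Specimen A: adjusted count: 273 + 15 = 288 bands.
A: Extension rate ≈ 15.1 / 288 = 0.052 mm/year.
For B, 77.7 / 0.052 = 1494.23 years ≈ 1494 bands.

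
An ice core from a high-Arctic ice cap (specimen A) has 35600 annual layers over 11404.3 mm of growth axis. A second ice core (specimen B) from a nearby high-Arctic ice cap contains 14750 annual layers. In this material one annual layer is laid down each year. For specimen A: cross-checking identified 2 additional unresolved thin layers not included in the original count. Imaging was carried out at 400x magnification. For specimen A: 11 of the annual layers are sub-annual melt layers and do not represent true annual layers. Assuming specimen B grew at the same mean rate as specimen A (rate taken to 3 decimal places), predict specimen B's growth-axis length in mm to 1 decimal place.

Specimen A: adjusted count: 35600 − 11 + 2 = 35591 annual layers.
A: Mean rate = 11404.3 mm / 35591 years ≈ 0.320 mm/year.
For B, 0.320 mm/year × 14750 years = 4720.0 mm.

4720.0 mm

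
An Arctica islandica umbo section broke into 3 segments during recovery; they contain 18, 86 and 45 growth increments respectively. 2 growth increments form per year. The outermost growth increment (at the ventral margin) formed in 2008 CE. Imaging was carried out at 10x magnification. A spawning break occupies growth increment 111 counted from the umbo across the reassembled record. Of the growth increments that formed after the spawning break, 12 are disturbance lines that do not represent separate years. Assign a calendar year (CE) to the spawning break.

1995 CE

Total growth increments = 18 + 86 + 45 = 149.
The spawning break sits at growth increment 111 from the umbo, so 149 − 111 = 38 growth increments formed after it.
Removing the 12 false growth increments leaves 38 − 12 = 26 true growth increments beyond the spawning break.
26 growth increments at 2 per year is 26 / 2 = 13 years.
2008 − 13 = 1995 CE.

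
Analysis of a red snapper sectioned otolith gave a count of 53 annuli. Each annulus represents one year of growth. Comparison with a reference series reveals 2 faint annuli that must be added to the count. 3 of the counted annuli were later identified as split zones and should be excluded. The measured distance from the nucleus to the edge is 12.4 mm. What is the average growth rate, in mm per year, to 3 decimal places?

Correcting the raw count gives 53 − 3 + 2 = 52 true annuli.
12.4 mm over 52 years gives 12.4 / 52 ≈ 0.238 mm per year.

0.238 mm per year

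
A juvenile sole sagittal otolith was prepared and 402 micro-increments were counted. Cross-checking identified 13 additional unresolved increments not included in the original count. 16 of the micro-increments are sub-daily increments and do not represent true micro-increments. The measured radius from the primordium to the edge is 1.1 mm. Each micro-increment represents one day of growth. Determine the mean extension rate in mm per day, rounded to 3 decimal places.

After corrections the count is 402 − 16 + 13 = 399 micro-increments.
1.1 mm over 399 days gives 1.1 / 399 ≈ 0.003 mm per day.

0.003 mm per day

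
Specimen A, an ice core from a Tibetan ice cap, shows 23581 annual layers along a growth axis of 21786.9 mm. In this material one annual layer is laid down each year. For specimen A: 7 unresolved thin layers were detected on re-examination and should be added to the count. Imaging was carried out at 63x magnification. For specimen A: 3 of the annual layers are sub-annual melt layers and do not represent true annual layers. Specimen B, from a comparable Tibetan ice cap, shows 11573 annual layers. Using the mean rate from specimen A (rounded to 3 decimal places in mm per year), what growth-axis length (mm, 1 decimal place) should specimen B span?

10693.5 mm

Specimen A: true annual layer count = 23581 − 3 + 7 = 23585.
A: Mean rate = 21786.9 mm / 23585 years ≈ 0.924 mm/year.
For B, 0.924 mm/year × 11573 years = 10693.5 mm.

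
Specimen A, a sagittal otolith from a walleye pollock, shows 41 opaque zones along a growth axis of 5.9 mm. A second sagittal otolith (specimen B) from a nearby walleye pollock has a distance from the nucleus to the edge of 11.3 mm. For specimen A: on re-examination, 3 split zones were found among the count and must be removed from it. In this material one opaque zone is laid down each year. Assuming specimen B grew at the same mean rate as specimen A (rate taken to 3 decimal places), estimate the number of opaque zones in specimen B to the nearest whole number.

Specimen A: after corrections the count is 41 − 3 = 38 opaque zones.
A: 5.9 mm over 38 years gives 5.9 / 38 ≈ 0.155 mm/year.
For B, 11.3 / 0.155 = 72.90 years ≈ 73 opaque zones.

73 opaque zones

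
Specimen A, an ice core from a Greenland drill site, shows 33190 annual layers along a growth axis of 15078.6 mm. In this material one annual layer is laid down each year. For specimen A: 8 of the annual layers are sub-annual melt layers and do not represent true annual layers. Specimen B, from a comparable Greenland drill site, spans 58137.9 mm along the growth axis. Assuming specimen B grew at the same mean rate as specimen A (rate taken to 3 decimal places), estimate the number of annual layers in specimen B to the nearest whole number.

Specimen A: correcting the raw count gives 33190 − 8 = 33182 true annual layers.
A: Mean rate = 15078.6 mm / 33182 years ≈ 0.454 mm per year.
B spans 58137.9 / 0.454 = 128057.05 years ≈ 128057 annual layers.

128057 annual layers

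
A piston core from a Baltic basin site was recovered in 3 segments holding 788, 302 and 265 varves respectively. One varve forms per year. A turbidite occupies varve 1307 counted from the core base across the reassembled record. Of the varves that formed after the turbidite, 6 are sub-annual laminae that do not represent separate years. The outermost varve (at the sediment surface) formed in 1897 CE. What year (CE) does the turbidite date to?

1855 CE

Total varves = 788 + 302 + 265 = 1355.
Between varve 1307 and the sediment surface there are 1355 − 1307 = 48 varves.
48 − 6 false = 42 true varves after the turbidite.
1897 − 42 = 1855 CE.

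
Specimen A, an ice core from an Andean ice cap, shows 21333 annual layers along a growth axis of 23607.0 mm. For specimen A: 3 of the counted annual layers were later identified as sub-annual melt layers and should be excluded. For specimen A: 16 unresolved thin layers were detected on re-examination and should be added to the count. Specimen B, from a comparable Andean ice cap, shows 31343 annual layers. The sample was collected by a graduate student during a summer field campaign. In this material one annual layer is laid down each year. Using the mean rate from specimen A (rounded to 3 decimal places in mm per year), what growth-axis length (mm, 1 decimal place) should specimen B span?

34665.4 mm

Specimen A: adjusted count: 21333 − 3 + 16 = 21346 annual layers.
A: 23607.0 mm over 21346 years gives 23607.0 / 21346 ≈ 1.106 mm/yr.
Length of B = 1.106 × 31343 = 34665.4 mm.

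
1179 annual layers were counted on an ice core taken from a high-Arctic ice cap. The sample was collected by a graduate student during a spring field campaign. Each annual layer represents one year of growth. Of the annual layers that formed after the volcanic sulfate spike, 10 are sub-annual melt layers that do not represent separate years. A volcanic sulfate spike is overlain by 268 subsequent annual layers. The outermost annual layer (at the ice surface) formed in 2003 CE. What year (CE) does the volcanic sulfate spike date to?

1745 CE

268 annual layers post-date the volcanic sulfate spike.
268 − 10 false = 258 true annual layers after the volcanic sulfate spike.
Counting back 258 years from 2003 CE places the volcanic sulfate spike in 2003 − 258 = 1745 CE.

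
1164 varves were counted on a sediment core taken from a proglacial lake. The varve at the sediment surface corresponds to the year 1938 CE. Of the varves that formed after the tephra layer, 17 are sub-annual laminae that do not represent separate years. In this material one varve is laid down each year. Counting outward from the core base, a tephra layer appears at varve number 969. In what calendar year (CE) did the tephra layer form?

1760 CE

Between varve 969 and the sediment surface there are 1164 − 969 = 195 varves.
Excluding 17 false varves: 195 − 17 = 178.
The varve at the sediment surface is 1938 CE, so the tephra layer dates to 1938 − 178 = 1760 CE.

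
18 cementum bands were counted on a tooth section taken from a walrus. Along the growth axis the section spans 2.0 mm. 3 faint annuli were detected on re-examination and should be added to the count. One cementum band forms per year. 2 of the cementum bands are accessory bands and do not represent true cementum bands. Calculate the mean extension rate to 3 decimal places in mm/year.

True cementum band count = 18 − 2 + 3 = 19.
2.0 mm over 19 years gives 2.0 / 19 ≈ 0.105 mm/year.

0.105 mm/year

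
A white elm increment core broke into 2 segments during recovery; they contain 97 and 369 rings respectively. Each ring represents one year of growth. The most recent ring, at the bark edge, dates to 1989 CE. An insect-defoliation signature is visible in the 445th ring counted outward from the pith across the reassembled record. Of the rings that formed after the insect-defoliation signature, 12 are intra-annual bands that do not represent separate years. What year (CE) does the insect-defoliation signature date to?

1980 CE

Total rings = 97 + 369 = 466.
The insect-defoliation signature sits at ring 445 from the pith, so 466 − 445 = 21 rings formed after it.
21 − 12 false = 9 true rings after the insect-defoliation signature.
The ring at the bark edge is 1989 CE, so the insect-defoliation signature dates to 1989 − 9 = 1980 CE.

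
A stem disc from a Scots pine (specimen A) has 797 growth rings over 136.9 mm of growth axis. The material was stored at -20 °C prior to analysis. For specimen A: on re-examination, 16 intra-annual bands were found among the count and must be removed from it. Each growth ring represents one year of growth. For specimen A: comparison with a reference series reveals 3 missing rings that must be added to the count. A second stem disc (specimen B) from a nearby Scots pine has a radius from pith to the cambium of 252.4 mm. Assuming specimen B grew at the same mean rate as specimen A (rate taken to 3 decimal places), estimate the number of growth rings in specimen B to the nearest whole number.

Specimen A: after corrections the count is 797 − 16 + 3 = 784 growth rings.
A: Extension rate ≈ 136.9 / 784 = 0.175 mm/yr.
B spans 252.4 / 0.175 = 1442.29 years ≈ 1442 growth rings.

1442 growth rings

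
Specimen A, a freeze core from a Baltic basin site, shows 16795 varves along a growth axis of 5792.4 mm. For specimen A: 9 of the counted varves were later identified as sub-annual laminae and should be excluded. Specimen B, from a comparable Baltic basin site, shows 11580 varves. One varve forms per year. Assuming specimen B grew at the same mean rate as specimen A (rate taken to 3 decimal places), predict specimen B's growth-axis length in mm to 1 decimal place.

3995.1 mm

Specimen A: correcting the raw count gives 16795 − 9 = 16786 true varves.
A: Mean rate = 5792.4 mm / 16786 years ≈ 0.345 mm per year.
Length of B = 0.345 × 11580 = 3995.1 mm.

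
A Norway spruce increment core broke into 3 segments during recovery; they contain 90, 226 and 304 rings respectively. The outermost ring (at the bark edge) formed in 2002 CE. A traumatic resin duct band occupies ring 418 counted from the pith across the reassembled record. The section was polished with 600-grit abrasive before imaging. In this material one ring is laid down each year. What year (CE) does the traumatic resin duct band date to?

Total rings = 90 + 226 + 304 = 620.
620 − 418 = 202 rings lie beyond the traumatic resin duct band toward the bark edge.
Counting back 202 years from 2002 CE places the traumatic resin duct band in 2002 − 202 = 1800 CE.

1800 CE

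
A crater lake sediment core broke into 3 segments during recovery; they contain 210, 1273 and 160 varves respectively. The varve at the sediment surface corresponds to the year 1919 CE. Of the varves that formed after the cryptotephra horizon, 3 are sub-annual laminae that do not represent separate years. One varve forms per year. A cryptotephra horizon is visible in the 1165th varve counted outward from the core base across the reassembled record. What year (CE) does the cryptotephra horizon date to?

Total varves = 210 + 1273 + 160 = 1643.
1643 − 1165 = 478 varves lie beyond the cryptotephra horizon toward the sediment surface.
Excluding 3 false varves: 478 − 3 = 475.
The varve at the sediment surface is 1919 CE, so the cryptotephra horizon dates to 1919 − 475 = 1444 CE.

1444 CE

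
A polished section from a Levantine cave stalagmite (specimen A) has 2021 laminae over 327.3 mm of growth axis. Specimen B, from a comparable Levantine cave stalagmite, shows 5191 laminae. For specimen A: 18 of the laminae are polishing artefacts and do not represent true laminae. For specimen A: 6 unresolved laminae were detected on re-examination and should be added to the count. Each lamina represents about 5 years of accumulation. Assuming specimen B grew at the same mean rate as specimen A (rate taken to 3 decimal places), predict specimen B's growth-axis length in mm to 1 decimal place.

856.5 mm

Specimen A: after corrections the count is 2021 − 18 + 6 = 2009 laminae.
Specimen A: at 5 years per lamina, 2009 × 5 = 10045 years.
A: Extension rate ≈ 327.3 / 10045 = 0.033 mm per year.
Specimen B: 5191 laminae at 5 years each span 5191 × 5 = 25955 years. B's length ≈ 0.033 × 25955 = 856.5 mm.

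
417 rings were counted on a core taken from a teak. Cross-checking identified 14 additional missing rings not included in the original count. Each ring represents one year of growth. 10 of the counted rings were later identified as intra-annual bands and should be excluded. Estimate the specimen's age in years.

421 yr

Correcting the raw count gives 417 − 10 + 14 = 421 true rings.
One ring per year makes the duration 421 years.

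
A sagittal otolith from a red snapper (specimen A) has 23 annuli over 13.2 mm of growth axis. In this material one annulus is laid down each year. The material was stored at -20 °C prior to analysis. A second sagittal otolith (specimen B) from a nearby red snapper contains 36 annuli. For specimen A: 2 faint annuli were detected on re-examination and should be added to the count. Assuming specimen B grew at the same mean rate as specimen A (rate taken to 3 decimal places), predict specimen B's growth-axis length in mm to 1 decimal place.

19.0 mm

Specimen A: true annulus count = 23 + 2 = 25.
A: Mean rate = 13.2 mm / 25 years ≈ 0.528 mm per year.
For B, 0.528 mm/year × 36 years = 19.0 mm.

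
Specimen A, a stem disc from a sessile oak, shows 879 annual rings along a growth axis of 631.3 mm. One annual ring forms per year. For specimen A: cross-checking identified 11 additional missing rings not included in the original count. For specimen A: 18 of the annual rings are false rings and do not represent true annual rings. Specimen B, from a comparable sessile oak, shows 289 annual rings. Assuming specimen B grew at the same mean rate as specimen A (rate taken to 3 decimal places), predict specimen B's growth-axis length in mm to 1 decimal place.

209.2 mm

Specimen A: correcting the raw count gives 879 − 18 + 11 = 872 true annual rings.
A: 631.3 mm over 872 years gives 631.3 / 872 ≈ 0.724 mm per year.
B's length ≈ 0.724 × 289 = 209.2 mm.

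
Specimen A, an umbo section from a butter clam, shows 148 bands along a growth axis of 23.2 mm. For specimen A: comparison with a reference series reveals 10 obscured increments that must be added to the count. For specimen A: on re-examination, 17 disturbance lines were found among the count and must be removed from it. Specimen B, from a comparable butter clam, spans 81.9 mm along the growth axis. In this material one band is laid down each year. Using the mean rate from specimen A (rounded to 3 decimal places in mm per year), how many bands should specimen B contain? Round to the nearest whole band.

Specimen A: true band count = 148 − 17 + 10 = 141.
A: 23.2 mm over 141 years gives 23.2 / 141 ≈ 0.165 mm per year.
For B, 81.9 / 0.165 = 496.36 years ≈ 496 bands.

496 bands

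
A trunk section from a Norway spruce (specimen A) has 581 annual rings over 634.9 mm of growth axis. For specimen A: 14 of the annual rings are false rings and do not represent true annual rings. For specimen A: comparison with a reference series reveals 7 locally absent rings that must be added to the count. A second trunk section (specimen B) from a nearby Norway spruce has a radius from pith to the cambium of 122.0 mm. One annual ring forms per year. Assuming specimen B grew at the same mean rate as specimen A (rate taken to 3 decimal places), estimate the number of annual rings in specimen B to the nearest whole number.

110 annual rings

Specimen A: correcting the raw count gives 581 − 14 + 7 = 574 true annual rings.
A: Mean rate = 634.9 mm / 574 years ≈ 1.106 mm per year.
Specimen B: 122.0 mm / 1.106 mm per year = 110.31 years ≈ 110 annual rings.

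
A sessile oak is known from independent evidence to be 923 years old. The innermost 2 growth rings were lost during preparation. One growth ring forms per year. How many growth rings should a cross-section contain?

At one growth ring per year, 923 years correspond to 923 growth rings.
Less the 2 uncaptured growth rings: 923 − 2 = 921.

921 growth rings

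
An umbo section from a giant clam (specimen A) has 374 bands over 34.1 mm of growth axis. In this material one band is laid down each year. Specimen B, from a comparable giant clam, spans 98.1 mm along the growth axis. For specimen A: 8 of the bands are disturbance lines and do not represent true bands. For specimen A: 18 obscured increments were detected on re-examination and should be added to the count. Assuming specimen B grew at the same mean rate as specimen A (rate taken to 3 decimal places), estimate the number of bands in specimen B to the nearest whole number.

1102 bands

Specimen A: true band count = 374 − 8 + 18 = 384.
A: 34.1 mm over 384 years gives 34.1 / 384 ≈ 0.089 mm/year.
B spans 98.1 / 0.089 = 1102.25 years ≈ 1102 bands.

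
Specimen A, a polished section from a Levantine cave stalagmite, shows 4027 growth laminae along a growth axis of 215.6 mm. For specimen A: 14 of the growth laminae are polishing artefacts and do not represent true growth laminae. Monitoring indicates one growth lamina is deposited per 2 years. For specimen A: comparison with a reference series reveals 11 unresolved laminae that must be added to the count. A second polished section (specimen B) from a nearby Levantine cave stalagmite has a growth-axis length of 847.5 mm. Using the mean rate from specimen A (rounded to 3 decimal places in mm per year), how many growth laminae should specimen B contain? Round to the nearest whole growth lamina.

15694 growth laminae

Specimen A: adjusted count: 4027 − 14 + 11 = 4024 growth laminae.
Specimen A: multiplying by 2 years per growth lamina: 4024 × 2 = 8048 years.
A: 215.6 mm over 8048 years gives 215.6 / 8048 ≈ 0.027 mm/year.
Specimen B: 847.5 mm / 0.027 mm per year = 31388.89 years; at 2 years per growth lamina that is 31388.89 / 2 ≈ 15694 growth laminae.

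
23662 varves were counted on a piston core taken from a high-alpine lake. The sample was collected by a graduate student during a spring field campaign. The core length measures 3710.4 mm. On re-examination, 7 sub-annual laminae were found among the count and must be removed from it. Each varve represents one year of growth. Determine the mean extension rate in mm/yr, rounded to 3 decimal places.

0.157 mm/yr

After corrections the count is 23662 − 7 = 23655 varves.
Extension rate ≈ 3710.4 / 23655 = 0.157 mm/yr.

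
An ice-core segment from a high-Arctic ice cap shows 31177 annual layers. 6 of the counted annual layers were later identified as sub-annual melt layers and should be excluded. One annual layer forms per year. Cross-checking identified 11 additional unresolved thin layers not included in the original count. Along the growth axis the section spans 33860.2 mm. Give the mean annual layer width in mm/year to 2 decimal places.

Correcting the raw count gives 31177 − 6 + 11 = 31182 true annual layers.
33860.2 mm over 31182 years gives 33860.2 / 31182 ≈ 1.09 mm/year.

1.09 mm/year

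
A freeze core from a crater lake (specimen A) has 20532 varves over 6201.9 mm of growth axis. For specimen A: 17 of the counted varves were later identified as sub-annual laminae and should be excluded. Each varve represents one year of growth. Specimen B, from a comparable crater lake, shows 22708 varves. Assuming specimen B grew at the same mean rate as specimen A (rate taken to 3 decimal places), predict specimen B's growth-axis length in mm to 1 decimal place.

6857.8 mm

Specimen A: true varve count = 20532 − 17 = 20515.
A: 6201.9 mm over 20515 years gives 6201.9 / 20515 ≈ 0.302 mm/year.
Length of B = 0.302 × 22708 = 6857.8 mm.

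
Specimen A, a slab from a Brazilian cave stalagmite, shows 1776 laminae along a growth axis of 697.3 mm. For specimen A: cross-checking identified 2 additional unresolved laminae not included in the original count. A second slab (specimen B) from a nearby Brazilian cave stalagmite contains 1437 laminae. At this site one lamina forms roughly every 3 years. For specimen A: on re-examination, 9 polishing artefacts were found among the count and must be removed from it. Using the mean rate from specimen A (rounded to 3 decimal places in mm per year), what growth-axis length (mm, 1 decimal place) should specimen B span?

564.7 mm

Specimen A: adjusted count: 1776 − 9 + 2 = 1769 laminae.
Specimen A: at 3 years per lamina, 1769 × 3 = 5307 years.
A: Mean rate = 697.3 mm / 5307 years ≈ 0.131 mm/year.
Specimen B: multiplying by 3 years per lamina: 1437 × 3 = 4311 years. Length of B = 0.131 × 4311 = 564.7 mm.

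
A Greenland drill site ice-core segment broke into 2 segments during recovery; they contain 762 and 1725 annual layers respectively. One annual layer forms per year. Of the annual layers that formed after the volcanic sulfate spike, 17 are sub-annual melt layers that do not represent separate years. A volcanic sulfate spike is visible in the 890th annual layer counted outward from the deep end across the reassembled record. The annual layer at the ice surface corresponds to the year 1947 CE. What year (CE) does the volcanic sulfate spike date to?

367 CE

Total annual layers = 762 + 1725 = 2487.
2487 − 890 = 1597 annual layers lie beyond the volcanic sulfate spike toward the ice surface.
1597 − 17 false = 1580 true annual layers after the volcanic sulfate spike.
The annual layer at the ice surface is 1947 CE, so the volcanic sulfate spike dates to 1947 − 1580 = 367 CE.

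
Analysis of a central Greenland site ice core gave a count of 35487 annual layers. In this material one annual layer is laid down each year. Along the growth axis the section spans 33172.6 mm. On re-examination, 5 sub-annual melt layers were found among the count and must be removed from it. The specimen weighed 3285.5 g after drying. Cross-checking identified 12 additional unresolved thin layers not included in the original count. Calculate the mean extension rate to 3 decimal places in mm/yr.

0.935 mm/yr

Adjusted count: 35487 − 5 + 12 = 35494 annual layers.
Mean rate = 33172.6 mm / 35494 years ≈ 0.935 mm/yr.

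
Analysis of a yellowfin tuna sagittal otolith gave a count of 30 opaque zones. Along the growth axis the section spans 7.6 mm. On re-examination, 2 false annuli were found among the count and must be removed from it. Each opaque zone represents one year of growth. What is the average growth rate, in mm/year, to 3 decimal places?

0.271 mm/year

Correcting the raw count gives 30 − 2 = 28 true opaque zones.
Extension rate ≈ 7.6 / 28 = 0.271 mm/year.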